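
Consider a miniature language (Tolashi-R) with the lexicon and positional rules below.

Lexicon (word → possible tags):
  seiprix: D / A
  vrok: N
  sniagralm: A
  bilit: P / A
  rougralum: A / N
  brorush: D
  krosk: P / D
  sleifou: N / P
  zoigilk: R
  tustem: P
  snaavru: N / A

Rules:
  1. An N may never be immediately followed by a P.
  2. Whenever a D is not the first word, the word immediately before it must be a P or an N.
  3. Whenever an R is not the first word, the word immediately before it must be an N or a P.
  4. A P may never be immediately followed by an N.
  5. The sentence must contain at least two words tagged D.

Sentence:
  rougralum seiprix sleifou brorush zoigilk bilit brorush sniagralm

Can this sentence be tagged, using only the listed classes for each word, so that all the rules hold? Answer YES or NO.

NO

Candidates per position — 1:rougralum {A,N}; 2:seiprix {D,A}; 3:sleifou {N,P}; 4:brorush {D}; 5:zoigilk {R}; 6:bilit {P,A}; 7:brorush {D}; 8:sniagralm {A}.
Rule 3 cannot be satisfied by any choice of tags from the lexicon.
So there is no consistent tagging.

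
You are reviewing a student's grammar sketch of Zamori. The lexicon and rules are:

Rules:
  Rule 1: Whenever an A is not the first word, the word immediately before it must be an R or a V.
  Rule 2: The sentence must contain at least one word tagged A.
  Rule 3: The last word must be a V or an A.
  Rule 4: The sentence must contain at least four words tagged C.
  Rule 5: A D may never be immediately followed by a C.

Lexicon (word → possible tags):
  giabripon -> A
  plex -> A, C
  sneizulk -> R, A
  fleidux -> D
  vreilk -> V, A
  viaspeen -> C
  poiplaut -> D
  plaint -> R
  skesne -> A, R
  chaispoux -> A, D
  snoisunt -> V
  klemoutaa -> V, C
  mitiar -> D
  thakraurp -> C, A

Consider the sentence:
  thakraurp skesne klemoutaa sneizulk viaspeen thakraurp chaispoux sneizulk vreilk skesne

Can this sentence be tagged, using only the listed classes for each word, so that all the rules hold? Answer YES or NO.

Candidates per position — 1:thakraurp {C,A}; 2:skesne {A,R}; 3:klemoutaa {V,C}; 4:sneizulk {R,A}; 5:viaspeen {C}; 6:thakraurp {C,A}; 7:chaispoux {A,D}; 8:sneizulk {R,A}; 9:vreilk {V,A}; 10:skesne {A,R}.
One satisfying assignment: C R C R C C D R V A.
Rule-by-rule: rule 1 holds; rule 2 holds; rule 3 holds; rule 4 holds; rule 5 holds.

YES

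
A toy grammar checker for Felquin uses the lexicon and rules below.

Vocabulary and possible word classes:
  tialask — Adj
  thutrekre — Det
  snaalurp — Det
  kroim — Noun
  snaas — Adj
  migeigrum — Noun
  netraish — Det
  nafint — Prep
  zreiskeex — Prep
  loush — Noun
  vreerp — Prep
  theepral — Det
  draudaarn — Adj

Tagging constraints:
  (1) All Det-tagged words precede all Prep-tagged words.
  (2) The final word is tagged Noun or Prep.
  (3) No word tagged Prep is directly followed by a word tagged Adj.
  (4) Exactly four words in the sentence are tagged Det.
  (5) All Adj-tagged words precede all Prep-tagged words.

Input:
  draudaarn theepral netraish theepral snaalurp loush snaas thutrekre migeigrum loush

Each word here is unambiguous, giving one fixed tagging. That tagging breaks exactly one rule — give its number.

Fixed tagging: Adj Det Det Det Det Noun Adj Det Noun Noun.
Rule check: R1 ✓, R2 ✓, R3 ✓, R4 ✗, R5 ✓.
Only rule 4 fails.

4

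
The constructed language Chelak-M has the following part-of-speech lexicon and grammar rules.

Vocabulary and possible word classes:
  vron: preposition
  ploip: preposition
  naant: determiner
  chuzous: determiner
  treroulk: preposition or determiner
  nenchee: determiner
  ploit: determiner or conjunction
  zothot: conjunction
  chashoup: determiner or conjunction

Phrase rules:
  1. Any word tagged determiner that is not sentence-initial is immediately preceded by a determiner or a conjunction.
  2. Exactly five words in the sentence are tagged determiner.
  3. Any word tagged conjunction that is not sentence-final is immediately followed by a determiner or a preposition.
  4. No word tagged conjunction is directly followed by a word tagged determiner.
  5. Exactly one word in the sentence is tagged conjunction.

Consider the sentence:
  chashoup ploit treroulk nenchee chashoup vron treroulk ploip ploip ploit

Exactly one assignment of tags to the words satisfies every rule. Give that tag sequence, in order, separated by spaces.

Candidates per position — 1:chashoup {determiner,conjunction}; 2:ploit {determiner,conjunction}; 3:treroulk {preposition,determiner}; 4:nenchee {determiner}; 5:chashoup {determiner,conjunction}; 6:vron {preposition}; 7:treroulk {preposition,determiner}; 8:ploip {preposition}; 9:ploip {preposition}; 10:ploit {determiner,conjunction}.
Position 3: tagging it preposition would leave rule 1 unsatisfiable, so it must be determiner.
Position 7: tagging it determiner would leave rule 1 unsatisfiable, so it must be preposition.
Position 10: tagging it determiner would leave rule 1 unsatisfiable, so it must be conjunction.
Position 1: tagging it conjunction would leave rule 2 unsatisfiable, so it must be determiner.
Position 2: tagging it conjunction would leave rule 2 unsatisfiable, so it must be determiner.
Position 5: tagging it conjunction would leave rule 2 unsatisfiable, so it must be determiner.
That leaves exactly one tagging: determiner determiner determiner determiner determiner preposition preposition preposition preposition conjunction.
Verifying each rule — rule 1 holds; rule 2 holds; rule 3 holds; rule 4 holds; rule 5 holds.

determiner determiner determiner determiner determiner preposition preposition preposition preposition conjunction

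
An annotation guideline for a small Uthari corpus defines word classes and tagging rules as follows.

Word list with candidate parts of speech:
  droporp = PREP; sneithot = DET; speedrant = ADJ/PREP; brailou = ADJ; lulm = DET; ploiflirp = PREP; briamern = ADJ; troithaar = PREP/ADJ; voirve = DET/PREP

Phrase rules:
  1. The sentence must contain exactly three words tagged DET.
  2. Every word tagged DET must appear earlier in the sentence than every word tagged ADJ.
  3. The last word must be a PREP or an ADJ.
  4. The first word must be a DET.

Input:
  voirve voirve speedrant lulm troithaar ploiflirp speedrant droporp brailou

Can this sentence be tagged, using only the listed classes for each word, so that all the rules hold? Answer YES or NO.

YES

Candidates per position — 1:voirve {DET,PREP}; 2:voirve {DET,PREP}; 3:speedrant {ADJ,PREP}; 4:lulm {DET}; 5:troithaar {PREP,ADJ}; 6:ploiflirp {PREP}; 7:speedrant {ADJ,PREP}; 8:droporp {PREP}; 9:brailou {ADJ}.
One satisfying assignment: DET DET PREP DET ADJ PREP PREP PREP ADJ.
Check: rule 1 holds; rule 2 holds; rule 3 holds; rule 4 holds.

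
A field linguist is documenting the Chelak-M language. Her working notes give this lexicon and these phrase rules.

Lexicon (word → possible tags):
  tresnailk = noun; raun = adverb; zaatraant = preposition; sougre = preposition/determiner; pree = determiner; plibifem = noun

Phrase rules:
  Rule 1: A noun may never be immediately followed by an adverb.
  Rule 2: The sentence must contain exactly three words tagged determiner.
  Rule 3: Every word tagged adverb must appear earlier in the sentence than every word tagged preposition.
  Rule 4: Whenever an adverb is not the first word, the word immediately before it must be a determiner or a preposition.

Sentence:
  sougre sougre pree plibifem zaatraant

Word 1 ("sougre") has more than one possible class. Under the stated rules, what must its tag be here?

determiner

Candidates per position — 1:sougre {preposition,determiner}; 2:sougre {preposition,determiner}; 3:pree {determiner}; 4:plibifem {noun}; 5:zaatraant {preposition}.
Word 1 cannot be preposition — rule 2 would then fail for every completion. It is determiner.
Word 2 cannot be preposition — rule 2 would then fail for every completion. It is determiner.
The unique satisfying tagging is: determiner determiner determiner noun preposition.
Check: rule 1 satisfied; rule 2 satisfied; rule 3 satisfied; rule 4 satisfied.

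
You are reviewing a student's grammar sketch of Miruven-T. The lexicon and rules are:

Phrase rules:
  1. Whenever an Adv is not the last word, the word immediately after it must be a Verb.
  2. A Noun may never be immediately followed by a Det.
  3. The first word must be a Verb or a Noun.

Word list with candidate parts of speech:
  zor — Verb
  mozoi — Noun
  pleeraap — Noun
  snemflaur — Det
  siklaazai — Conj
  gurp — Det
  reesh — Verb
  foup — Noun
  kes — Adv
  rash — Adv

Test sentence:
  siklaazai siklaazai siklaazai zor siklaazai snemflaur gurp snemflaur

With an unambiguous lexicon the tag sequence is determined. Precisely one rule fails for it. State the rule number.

3

Fixed tagging: Conj Conj Conj Verb Conj Det Det Det.
Rule check: R1 pass, R2 pass, R3 fail.
Only rule 3 fails.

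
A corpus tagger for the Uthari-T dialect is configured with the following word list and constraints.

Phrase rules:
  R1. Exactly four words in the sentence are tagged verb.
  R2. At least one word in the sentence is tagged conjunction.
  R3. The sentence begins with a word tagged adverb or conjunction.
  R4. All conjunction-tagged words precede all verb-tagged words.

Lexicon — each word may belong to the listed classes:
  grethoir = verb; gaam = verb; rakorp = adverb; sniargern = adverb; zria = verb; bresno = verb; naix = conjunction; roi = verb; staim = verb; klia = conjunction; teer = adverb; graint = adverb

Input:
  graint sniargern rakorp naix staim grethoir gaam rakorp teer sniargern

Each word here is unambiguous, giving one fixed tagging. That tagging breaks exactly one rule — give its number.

1

Fixed tagging: adverb adverb adverb conjunction verb verb verb adverb adverb adverb.
Rule check: R1 violated, R2 holds, R3 holds, R4 holds.
Only rule 1 fails.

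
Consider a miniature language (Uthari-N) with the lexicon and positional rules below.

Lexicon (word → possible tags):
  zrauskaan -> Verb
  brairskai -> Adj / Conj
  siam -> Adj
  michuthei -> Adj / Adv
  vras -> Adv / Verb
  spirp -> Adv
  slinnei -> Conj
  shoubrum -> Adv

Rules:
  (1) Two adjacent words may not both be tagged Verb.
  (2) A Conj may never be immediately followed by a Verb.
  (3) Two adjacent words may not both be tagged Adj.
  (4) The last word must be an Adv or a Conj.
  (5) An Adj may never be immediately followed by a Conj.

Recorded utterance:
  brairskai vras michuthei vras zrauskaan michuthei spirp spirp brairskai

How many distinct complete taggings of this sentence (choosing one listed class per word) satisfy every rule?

12

Candidates per position — 1:brairskai {Adj,Conj}; 2:vras {Adv,Verb}; 3:michuthei {Adj,Adv}; 4:vras {Adv,Verb}; 5:zrauskaan {Verb}; 6:michuthei {Adj,Adv}; 7:spirp {Adv}; 8:spirp {Adv}; 9:brairskai {Adj,Conj}.
There are 64 candidate sequences in total.
Checking each against the rules leaves 12 sequences.
Count = 12.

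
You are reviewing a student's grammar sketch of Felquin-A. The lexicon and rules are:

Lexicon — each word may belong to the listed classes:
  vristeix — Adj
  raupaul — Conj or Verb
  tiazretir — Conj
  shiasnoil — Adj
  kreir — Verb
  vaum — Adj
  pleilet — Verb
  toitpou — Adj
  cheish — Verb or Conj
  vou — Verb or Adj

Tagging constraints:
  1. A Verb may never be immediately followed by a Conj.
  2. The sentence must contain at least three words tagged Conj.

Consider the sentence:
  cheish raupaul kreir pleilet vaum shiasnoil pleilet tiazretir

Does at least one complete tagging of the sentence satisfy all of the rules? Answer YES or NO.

NO

Candidates per position — 1:cheish {Verb,Conj}; 2:raupaul {Conj,Verb}; 3:kreir {Verb}; 4:pleilet {Verb}; 5:vaum {Adj}; 6:shiasnoil {Adj}; 7:pleilet {Verb}; 8:tiazretir {Conj}.
Rule 1 cannot be satisfied by any choice of tags from the lexicon.
So there is no consistent tagging.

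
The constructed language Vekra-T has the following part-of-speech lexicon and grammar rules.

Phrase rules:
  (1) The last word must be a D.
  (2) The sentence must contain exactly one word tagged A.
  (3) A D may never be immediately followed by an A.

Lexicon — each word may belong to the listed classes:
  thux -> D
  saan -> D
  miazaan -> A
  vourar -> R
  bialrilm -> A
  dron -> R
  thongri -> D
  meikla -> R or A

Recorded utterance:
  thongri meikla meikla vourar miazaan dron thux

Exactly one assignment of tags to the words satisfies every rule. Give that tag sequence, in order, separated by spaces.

D R R R A R D

Candidates per position — 1:thongri {D}; 2:meikla {R,A}; 3:meikla {R,A}; 4:vourar {R}; 5:miazaan {A}; 6:dron {R}; 7:thux {D}.
Word 2 cannot be A — rule 2 would then fail for every completion. It is R.
Word 3 cannot be A — rule 2 would then fail for every completion. It is R.
That leaves exactly one tagging: D R R R A R D.
Checking: rule 1 ok; rule 2 ok; rule 3 ok.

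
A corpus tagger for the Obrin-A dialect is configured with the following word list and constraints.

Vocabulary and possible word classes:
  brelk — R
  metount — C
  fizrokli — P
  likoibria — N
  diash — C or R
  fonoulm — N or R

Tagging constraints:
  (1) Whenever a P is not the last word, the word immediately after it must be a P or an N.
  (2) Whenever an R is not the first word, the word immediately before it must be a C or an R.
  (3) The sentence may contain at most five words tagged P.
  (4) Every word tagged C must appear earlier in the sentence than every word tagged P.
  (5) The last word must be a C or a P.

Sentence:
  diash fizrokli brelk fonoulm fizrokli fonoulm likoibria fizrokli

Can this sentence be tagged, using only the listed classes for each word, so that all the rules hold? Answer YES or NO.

NO

Candidates per position — 1:diash {C,R}; 2:fizrokli {P}; 3:brelk {R}; 4:fonoulm {N,R}; 5:fizrokli {P}; 6:fonoulm {N,R}; 7:likoibria {N}; 8:fizrokli {P}.
Rule 1 cannot be satisfied by any choice of tags from the lexicon.
So there is no consistent tagging.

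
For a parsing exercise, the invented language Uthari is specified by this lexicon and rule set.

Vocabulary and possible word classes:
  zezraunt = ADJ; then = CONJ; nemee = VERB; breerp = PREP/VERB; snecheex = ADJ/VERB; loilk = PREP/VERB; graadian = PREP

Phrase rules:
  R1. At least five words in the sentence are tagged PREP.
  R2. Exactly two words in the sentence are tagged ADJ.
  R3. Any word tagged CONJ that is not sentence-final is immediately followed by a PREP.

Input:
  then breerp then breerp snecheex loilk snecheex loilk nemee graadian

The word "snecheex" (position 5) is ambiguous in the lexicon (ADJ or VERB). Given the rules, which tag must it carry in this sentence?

Candidates per position — 1:then {CONJ}; 2:breerp {PREP,VERB}; 3:then {CONJ}; 4:breerp {PREP,VERB}; 5:snecheex {ADJ,VERB}; 6:loilk {PREP,VERB}; 7:snecheex {ADJ,VERB}; 8:loilk {PREP,VERB}; 9:nemee {VERB}; 10:graadian {PREP}.
At position 2, choosing VERB makes rule 1 impossible to satisfy; hence PREP.
At position 4, choosing VERB makes rule 1 impossible to satisfy; hence PREP.
At position 5, choosing VERB makes rule 2 impossible to satisfy; hence ADJ.
At position 6, choosing VERB makes rule 1 impossible to satisfy; hence PREP.
At position 7, choosing VERB makes rule 2 impossible to satisfy; hence ADJ.
At position 8, choosing VERB makes rule 1 impossible to satisfy; hence PREP.
The only consistent sequence is: CONJ PREP CONJ PREP ADJ PREP ADJ PREP VERB PREP.
Check: rule 1 ok; rule 2 ok; rule 3 ok.

ADJ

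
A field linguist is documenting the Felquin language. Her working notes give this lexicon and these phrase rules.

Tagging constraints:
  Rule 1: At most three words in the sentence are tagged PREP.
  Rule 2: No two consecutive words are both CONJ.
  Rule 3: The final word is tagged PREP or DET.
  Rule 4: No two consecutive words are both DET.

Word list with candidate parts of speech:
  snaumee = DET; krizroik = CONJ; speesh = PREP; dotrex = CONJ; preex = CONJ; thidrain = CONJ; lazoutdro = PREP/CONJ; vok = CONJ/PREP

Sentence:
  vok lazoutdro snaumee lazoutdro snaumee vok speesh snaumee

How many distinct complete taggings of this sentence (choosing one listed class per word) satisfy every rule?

Candidates per position — 1:vok {CONJ,PREP}; 2:lazoutdro {PREP,CONJ}; 3:snaumee {DET}; 4:lazoutdro {PREP,CONJ}; 5:snaumee {DET}; 6:vok {CONJ,PREP}; 7:speesh {PREP}; 8:snaumee {DET}.
There are 16 candidate sequences in total.
Checking each against the rules leaves 7 sequences.
Count = 7.

7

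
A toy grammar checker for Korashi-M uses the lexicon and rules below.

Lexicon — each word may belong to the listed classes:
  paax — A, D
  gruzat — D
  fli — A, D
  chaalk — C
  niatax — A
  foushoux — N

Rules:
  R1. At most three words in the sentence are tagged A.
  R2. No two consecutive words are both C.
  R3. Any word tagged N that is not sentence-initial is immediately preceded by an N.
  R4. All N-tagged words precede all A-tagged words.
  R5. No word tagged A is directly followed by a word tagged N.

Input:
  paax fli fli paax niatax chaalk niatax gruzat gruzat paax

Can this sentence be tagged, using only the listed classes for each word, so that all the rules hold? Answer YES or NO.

Candidates per position — 1:paax {A,D}; 2:fli {A,D}; 3:fli {A,D}; 4:paax {A,D}; 5:niatax {A}; 6:chaalk {C}; 7:niatax {A}; 8:gruzat {D}; 9:gruzat {D}; 10:paax {A,D}.
One satisfying assignment: D A D D A C A D D D.
Check: rule 1 satisfied; rule 2 satisfied; rule 3 satisfied; rule 4 satisfied; rule 5 satisfied.

YES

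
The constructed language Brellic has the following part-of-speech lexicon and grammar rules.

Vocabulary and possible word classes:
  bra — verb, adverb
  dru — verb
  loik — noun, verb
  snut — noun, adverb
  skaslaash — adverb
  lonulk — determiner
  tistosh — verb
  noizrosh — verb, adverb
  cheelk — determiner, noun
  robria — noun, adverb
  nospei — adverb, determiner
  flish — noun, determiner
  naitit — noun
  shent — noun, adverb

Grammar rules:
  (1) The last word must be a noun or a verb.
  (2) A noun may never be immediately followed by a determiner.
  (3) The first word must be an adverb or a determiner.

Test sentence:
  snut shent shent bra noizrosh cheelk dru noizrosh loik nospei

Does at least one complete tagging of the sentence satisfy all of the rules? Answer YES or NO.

Candidates per position — 1:snut {noun,adverb}; 2:shent {noun,adverb}; 3:shent {noun,adverb}; 4:bra {verb,adverb}; 5:noizrosh {verb,adverb}; 6:cheelk {determiner,noun}; 7:dru {verb}; 8:noizrosh {verb,adverb}; 9:loik {noun,verb}; 10:nospei {adverb,determiner}.
Rule 1 cannot be satisfied by any choice of tags from the lexicon.
So there is no consistent tagging.

NO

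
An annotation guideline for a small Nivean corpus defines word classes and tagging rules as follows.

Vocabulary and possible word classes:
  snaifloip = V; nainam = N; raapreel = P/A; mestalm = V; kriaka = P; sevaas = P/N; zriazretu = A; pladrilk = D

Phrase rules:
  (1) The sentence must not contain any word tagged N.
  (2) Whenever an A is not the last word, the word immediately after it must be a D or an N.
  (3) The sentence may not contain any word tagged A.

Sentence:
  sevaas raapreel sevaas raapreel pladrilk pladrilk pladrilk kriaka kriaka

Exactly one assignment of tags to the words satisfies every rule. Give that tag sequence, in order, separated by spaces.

P P P P D D D P P

Candidates per position — 1:sevaas {P,N}; 2:raapreel {P,A}; 3:sevaas {P,N}; 4:raapreel {P,A}; 5:pladrilk {D}; 6:pladrilk {D}; 7:pladrilk {D}; 8:kriaka {P}; 9:kriaka {P}.
Position 1: tagging it N would leave rule 1 unsatisfiable, so it must be P.
Position 2: tagging it A would leave rule 3 unsatisfiable, so it must be P.
Position 3: tagging it N would leave rule 1 unsatisfiable, so it must be P.
Position 4: tagging it A would leave rule 3 unsatisfiable, so it must be P.
So the tagging must be: P P P P D D D P P.
Verifying each rule — rule 1 ok; rule 2 ok; rule 3 ok.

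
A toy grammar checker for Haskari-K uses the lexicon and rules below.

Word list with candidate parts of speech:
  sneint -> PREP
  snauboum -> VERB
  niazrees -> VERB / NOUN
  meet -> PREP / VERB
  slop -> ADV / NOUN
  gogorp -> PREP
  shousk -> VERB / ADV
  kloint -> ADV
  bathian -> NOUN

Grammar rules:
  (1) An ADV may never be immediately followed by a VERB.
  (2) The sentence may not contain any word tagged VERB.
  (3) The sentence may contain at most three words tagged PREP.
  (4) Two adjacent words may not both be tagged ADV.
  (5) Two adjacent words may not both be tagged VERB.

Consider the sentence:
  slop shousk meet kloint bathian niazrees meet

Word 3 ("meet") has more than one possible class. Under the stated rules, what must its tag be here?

PREP

Candidates per position — 1:slop {ADV,NOUN}; 2:shousk {VERB,ADV}; 3:meet {PREP,VERB}; 4:kloint {ADV}; 5:bathian {NOUN}; 6:niazrees {VERB,NOUN}; 7:meet {PREP,VERB}.
Position 2: VERB is ruled out by rule 2; that leaves ADV.
Position 3: VERB is ruled out by rule 1; that leaves PREP.
Position 6: VERB is ruled out by rule 2; that leaves NOUN.
Position 7: VERB is ruled out by rule 2; that leaves PREP.
Position 1: ADV is ruled out by rule 4; that leaves NOUN.
The only consistent sequence is: NOUN ADV PREP ADV NOUN NOUN PREP.
Check: rule 1 ✓; rule 2 ✓; rule 3 ✓; rule 4 ✓; rule 5 ✓.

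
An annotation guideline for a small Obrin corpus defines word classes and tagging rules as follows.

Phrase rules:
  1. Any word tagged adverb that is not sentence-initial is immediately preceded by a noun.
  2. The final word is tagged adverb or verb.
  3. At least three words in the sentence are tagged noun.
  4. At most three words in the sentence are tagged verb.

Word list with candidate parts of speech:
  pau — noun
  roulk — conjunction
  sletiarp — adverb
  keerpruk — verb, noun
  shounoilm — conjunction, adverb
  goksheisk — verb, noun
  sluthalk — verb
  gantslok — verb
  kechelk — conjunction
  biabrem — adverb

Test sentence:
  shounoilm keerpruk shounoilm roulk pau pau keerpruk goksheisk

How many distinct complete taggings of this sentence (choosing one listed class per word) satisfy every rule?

Candidates per position — 1:shounoilm {conjunction,adverb}; 2:keerpruk {verb,noun}; 3:shounoilm {conjunction,adverb}; 4:roulk {conjunction}; 5:pau {noun}; 6:pau {noun}; 7:keerpruk {verb,noun}; 8:goksheisk {verb,noun}.
There are 32 candidate sequences in total.
Checking each against the rules leaves 10 sequences.
Count = 10.

10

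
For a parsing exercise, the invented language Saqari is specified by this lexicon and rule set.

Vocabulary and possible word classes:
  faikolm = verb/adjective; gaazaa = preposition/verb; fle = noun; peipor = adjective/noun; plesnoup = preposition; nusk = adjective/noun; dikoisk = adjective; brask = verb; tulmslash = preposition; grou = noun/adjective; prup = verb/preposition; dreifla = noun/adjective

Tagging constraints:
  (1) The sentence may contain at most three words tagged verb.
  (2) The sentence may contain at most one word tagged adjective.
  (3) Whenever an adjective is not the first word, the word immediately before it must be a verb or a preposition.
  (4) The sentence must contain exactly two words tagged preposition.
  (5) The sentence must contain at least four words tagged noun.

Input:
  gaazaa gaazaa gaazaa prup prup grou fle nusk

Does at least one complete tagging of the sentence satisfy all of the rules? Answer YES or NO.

Candidates per position — 1:gaazaa {preposition,verb}; 2:gaazaa {preposition,verb}; 3:gaazaa {preposition,verb}; 4:prup {verb,preposition}; 5:prup {verb,preposition}; 6:grou {noun,adjective}; 7:fle {noun}; 8:nusk {adjective,noun}.
Rule 5 cannot be satisfied by any choice of tags from the lexicon.
So there is no consistent tagging.

NO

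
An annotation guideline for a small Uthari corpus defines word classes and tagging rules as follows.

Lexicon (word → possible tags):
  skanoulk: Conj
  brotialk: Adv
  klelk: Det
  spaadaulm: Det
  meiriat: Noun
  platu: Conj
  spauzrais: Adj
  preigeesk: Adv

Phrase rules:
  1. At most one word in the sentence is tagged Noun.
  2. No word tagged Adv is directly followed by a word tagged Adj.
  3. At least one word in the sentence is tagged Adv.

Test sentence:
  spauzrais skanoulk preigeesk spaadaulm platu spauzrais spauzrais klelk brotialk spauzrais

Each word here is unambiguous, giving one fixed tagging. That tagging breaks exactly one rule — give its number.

2

Fixed tagging: Adj Conj Adv Det Conj Adj Adj Det Adv Adj.
Rule check: R1 holds, R2 violated, R3 holds.
Only rule 2 fails.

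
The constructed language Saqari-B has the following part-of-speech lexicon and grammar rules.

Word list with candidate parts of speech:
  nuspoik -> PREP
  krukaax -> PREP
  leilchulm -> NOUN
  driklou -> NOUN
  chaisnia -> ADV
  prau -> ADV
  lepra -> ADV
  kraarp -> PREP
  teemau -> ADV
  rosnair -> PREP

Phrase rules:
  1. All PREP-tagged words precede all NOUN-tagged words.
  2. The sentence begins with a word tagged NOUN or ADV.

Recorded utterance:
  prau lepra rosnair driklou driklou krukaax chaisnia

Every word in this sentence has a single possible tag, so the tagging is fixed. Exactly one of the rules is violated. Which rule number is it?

Fixed tagging: ADV ADV PREP NOUN NOUN PREP ADV.
Checking each rule: R1 fails, R2 ok.
Only rule 1 fails.

1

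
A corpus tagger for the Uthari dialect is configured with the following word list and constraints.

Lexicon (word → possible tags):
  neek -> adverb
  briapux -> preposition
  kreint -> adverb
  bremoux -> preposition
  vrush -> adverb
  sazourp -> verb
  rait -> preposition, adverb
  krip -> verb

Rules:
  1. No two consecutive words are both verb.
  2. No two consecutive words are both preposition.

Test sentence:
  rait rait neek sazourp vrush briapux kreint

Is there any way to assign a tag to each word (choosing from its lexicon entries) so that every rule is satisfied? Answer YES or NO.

YES

Candidates per position — 1:rait {preposition,adverb}; 2:rait {preposition,adverb}; 3:neek {adverb}; 4:sazourp {verb}; 5:vrush {adverb}; 6:briapux {preposition}; 7:kreint {adverb}.
One satisfying assignment: adverb preposition adverb verb adverb preposition adverb.
Check: rule 1 ✓; rule 2 ✓.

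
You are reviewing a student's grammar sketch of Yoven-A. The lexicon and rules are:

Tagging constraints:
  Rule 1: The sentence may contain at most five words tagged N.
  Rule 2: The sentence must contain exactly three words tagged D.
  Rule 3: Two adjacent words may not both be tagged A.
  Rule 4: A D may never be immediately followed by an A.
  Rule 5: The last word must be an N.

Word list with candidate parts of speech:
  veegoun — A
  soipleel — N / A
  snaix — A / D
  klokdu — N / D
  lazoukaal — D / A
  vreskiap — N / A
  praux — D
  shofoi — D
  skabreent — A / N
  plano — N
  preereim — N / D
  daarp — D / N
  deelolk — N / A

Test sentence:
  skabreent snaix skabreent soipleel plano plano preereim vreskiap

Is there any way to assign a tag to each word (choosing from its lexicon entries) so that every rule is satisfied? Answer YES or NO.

NO

Candidates per position — 1:skabreent {A,N}; 2:snaix {A,D}; 3:skabreent {A,N}; 4:soipleel {N,A}; 5:plano {N}; 6:plano {N}; 7:preereim {N,D}; 8:vreskiap {N,A}.
Rule 2 cannot be satisfied by any choice of tags from the lexicon.
So there is no consistent tagging.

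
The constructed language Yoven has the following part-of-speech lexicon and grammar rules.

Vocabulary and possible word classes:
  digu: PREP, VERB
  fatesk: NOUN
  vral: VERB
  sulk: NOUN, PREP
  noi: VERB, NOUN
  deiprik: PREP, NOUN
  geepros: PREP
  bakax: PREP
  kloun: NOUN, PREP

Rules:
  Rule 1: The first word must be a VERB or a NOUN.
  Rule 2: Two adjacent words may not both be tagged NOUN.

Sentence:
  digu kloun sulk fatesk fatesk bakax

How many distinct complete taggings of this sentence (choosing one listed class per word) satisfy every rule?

0

Candidates per position — 1:digu {PREP,VERB}; 2:kloun {NOUN,PREP}; 3:sulk {NOUN,PREP}; 4:fatesk {NOUN}; 5:fatesk {NOUN}; 6:bakax {PREP}.
There are 8 candidate sequences in total.
Rule 2 cannot be satisfied by any choice of tags from the lexicon.
So there is no consistent tagging.
Count = 0.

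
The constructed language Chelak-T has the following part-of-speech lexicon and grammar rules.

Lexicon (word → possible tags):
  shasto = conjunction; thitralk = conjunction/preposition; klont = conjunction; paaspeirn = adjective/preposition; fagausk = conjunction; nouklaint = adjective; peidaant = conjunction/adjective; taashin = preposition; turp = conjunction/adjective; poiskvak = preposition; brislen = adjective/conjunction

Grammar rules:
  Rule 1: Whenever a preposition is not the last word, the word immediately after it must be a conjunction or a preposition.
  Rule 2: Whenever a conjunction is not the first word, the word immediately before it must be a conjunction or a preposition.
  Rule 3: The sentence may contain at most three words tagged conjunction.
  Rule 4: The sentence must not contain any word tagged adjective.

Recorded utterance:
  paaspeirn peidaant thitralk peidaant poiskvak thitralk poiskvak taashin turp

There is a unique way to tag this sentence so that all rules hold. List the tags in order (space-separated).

preposition conjunction preposition conjunction preposition preposition preposition preposition conjunction

Candidates per position — 1:paaspeirn {adjective,preposition}; 2:peidaant {conjunction,adjective}; 3:thitralk {conjunction,preposition}; 4:peidaant {conjunction,adjective}; 5:poiskvak {preposition}; 6:thitralk {conjunction,preposition}; 7:poiskvak {preposition}; 8:taashin {preposition}; 9:turp {conjunction,adjective}.
Position 1: tagging it adjective would leave rule 4 unsatisfiable, so it must be preposition.
Position 2: tagging it adjective would leave rule 1 unsatisfiable, so it must be conjunction.
Position 4: tagging it adjective would leave rule 4 unsatisfiable, so it must be conjunction.
Position 9: tagging it adjective would leave rule 1 unsatisfiable, so it must be conjunction.
Position 3: tagging it conjunction would leave rule 3 unsatisfiable, so it must be preposition.
Position 6: tagging it conjunction would leave rule 3 unsatisfiable, so it must be preposition.
That leaves exactly one tagging: preposition conjunction preposition conjunction preposition preposition preposition preposition conjunction.
Rule-by-rule: rule 1 satisfied; rule 2 satisfied; rule 3 satisfied; rule 4 satisfied.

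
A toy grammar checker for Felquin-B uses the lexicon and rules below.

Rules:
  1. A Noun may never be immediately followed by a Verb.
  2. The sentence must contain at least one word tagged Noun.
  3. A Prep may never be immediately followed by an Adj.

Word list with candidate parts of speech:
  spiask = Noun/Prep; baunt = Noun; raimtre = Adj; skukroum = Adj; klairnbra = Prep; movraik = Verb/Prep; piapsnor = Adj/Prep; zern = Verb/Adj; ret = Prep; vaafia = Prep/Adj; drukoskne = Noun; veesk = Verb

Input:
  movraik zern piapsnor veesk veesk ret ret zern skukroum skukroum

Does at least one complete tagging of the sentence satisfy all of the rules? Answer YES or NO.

NO

Candidates per position — 1:movraik {Verb,Prep}; 2:zern {Verb,Adj}; 3:piapsnor {Adj,Prep}; 4:veesk {Verb}; 5:veesk {Verb}; 6:ret {Prep}; 7:ret {Prep}; 8:zern {Verb,Adj}; 9:skukroum {Adj}; 10:skukroum {Adj}.
Rule 2 cannot be satisfied by any choice of tags from the lexicon.
So there is no consistent tagging.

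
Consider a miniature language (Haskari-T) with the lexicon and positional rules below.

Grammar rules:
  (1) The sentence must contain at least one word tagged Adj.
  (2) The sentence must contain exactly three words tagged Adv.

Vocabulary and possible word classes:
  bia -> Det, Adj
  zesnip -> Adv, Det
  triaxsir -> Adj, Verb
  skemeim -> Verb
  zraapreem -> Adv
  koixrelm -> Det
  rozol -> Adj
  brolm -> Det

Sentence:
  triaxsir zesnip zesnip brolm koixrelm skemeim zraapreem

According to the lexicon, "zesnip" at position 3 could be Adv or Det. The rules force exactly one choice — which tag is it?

Adv

Candidates per position — 1:triaxsir {Adj,Verb}; 2:zesnip {Adv,Det}; 3:zesnip {Adv,Det}; 4:brolm {Det}; 5:koixrelm {Det}; 6:skemeim {Verb}; 7:zraapreem {Adv}.
Word 1 cannot be Verb — rule 1 would then fail for every completion. It is Adj.
Word 2 cannot be Det — rule 2 would then fail for every completion. It is Adv.
Word 3 cannot be Det — rule 2 would then fail for every completion. It is Adv.
The unique satisfying tagging is: Adj Adv Adv Det Det Verb Adv.
Verifying each rule — rule 1 ✓; rule 2 ✓.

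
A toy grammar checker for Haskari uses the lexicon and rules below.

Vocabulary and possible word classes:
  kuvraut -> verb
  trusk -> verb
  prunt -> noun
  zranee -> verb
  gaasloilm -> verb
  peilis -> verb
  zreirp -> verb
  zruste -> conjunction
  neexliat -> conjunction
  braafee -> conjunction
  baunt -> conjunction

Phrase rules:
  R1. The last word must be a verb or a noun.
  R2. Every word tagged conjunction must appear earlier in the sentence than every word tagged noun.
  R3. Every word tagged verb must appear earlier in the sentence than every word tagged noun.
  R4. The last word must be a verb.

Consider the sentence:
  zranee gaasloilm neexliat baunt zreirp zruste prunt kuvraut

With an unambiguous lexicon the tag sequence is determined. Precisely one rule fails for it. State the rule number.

3

Fixed tagging: verb verb conjunction conjunction verb conjunction noun verb.
Checking each rule: R1 ✓, R2 ✓, R3 ✗, R4 ✓.
Only rule 3 fails.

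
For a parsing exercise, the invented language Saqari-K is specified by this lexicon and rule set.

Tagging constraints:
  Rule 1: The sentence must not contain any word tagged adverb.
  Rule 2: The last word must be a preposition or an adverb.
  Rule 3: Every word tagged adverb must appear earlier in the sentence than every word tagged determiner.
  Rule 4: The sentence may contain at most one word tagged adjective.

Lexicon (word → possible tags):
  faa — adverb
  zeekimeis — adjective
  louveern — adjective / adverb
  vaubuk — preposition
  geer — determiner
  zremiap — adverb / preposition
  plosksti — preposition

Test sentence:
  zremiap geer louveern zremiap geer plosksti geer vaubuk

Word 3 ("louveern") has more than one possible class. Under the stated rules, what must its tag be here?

adjective

Candidates per position — 1:zremiap {adverb,preposition}; 2:geer {determiner}; 3:louveern {adjective,adverb}; 4:zremiap {adverb,preposition}; 5:geer {determiner}; 6:plosksti {preposition}; 7:geer {determiner}; 8:vaubuk {preposition}.
At position 1, choosing adverb makes rule 1 impossible to satisfy; hence preposition.
At position 3, choosing adverb makes rule 1 impossible to satisfy; hence adjective.
At position 4, choosing adverb makes rule 1 impossible to satisfy; hence preposition.
The only consistent sequence is: preposition determiner adjective preposition determiner preposition determiner preposition.
Checking: rule 1 satisfied; rule 2 satisfied; rule 3 satisfied; rule 4 satisfied.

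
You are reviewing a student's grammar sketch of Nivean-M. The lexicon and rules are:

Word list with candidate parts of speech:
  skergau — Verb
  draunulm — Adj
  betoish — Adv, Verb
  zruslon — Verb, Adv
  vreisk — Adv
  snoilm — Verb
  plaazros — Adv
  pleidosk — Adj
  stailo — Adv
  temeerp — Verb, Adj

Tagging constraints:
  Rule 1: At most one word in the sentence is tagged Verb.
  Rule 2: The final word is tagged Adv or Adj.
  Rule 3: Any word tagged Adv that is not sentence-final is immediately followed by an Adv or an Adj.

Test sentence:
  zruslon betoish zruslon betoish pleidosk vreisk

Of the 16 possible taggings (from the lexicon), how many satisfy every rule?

2

Candidates per position — 1:zruslon {Verb,Adv}; 2:betoish {Adv,Verb}; 3:zruslon {Verb,Adv}; 4:betoish {Adv,Verb}; 5:pleidosk {Adj}; 6:vreisk {Adv}.
There are 16 candidate sequences in total.
The sequences that satisfy every rule: Verb Adv Adv Adv Adj Adv; Adv Adv Adv Adv Adj Adv.
Count = 2.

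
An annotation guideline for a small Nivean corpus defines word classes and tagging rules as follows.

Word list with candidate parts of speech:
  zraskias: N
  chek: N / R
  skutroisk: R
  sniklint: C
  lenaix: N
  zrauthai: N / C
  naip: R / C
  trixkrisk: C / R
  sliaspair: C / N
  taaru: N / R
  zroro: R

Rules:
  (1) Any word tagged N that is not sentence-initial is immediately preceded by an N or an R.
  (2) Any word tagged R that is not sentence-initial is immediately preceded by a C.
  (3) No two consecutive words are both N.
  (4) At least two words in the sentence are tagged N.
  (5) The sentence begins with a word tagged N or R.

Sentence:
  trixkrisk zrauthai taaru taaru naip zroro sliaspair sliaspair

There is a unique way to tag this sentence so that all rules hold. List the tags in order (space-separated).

Candidates per position — 1:trixkrisk {C,R}; 2:zrauthai {N,C}; 3:taaru {N,R}; 4:taaru {N,R}; 5:naip {R,C}; 6:zroro {R}; 7:sliaspair {C,N}; 8:sliaspair {C,N}.
At position 1, choosing C makes rule 5 impossible to satisfy; hence R.
At position 4, choosing R makes rule 2 impossible to satisfy; hence N.
At position 5, choosing R makes rule 2 impossible to satisfy; hence C.
At position 3, choosing N makes rule 3 impossible to satisfy; hence R.
At position 2, choosing N makes rule 2 impossible to satisfy; hence C.
The remaining ambiguous positions (7, 8) are resolved jointly — only one combination satisfies every rule.
So the tagging must be: R C R N C R N C.
Verifying each rule — rule 1 satisfied; rule 2 satisfied; rule 3 satisfied; rule 4 satisfied; rule 5 satisfied.

R C R N C R N C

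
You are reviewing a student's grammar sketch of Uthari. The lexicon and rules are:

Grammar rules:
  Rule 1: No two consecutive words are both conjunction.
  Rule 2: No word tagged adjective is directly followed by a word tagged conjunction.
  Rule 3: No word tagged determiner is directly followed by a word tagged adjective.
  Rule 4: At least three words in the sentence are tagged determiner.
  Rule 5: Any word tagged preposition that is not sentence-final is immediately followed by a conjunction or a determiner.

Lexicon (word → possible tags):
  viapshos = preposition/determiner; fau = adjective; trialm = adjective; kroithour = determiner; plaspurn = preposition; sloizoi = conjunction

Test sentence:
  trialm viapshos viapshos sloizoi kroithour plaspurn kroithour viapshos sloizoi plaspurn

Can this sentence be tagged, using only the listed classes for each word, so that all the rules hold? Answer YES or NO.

YES

Candidates per position — 1:trialm {adjective}; 2:viapshos {preposition,determiner}; 3:viapshos {preposition,determiner}; 4:sloizoi {conjunction}; 5:kroithour {determiner}; 6:plaspurn {preposition}; 7:kroithour {determiner}; 8:viapshos {preposition,determiner}; 9:sloizoi {conjunction}; 10:plaspurn {preposition}.
One satisfying assignment: adjective determiner determiner conjunction determiner preposition determiner determiner conjunction preposition.
Verifying each rule — rule 1 ok; rule 2 ok; rule 3 ok; rule 4 ok; rule 5 ok.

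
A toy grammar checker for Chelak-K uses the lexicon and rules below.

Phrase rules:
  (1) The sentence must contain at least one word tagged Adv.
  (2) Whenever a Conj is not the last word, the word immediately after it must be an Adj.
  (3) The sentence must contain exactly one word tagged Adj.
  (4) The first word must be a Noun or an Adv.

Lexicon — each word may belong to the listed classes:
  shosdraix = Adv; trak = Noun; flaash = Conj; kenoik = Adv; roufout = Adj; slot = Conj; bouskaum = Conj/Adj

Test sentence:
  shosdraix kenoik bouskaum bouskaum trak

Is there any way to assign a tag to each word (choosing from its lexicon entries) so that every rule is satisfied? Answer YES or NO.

YES

Candidates per position — 1:shosdraix {Adv}; 2:kenoik {Adv}; 3:bouskaum {Conj,Adj}; 4:bouskaum {Conj,Adj}; 5:trak {Noun}.
One satisfying assignment: Adv Adv Conj Adj Noun.
Rule-by-rule: rule 1 ok; rule 2 ok; rule 3 ok; rule 4 ok.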